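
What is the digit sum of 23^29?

23^29 = 3091058643093537522799545838540043339063
Sum of its 40 digits: 173.

173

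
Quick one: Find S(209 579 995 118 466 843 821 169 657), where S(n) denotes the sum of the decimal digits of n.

141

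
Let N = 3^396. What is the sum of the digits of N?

3^396 = 870997420821645996450176192295491311314912958182559453862607693941507229031888076007151833696878199483394473269448838418110244358911414403631420795735003173184694880540250780153620781902321
Sum of its 189 digits: 828.

828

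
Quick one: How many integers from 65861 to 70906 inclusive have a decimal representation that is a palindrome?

The integers in [65861, 70906] that have a decimal representation that is a palindrome: 65956, 66066, 66166, 66266, 66366, 66466, …, 70707, 70807.
50 qualify.

50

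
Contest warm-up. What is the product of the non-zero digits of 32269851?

25920

3×2×2×6×9×8×5×1 = 25920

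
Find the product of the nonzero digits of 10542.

40

1×5×4×2 = 40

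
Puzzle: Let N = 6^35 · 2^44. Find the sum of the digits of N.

153

6^35 · 2^44 = 30242213332697252069604023765741617545216
Sum of its 41 digits: 153.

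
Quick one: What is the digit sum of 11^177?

11^177 = 21208271430511688615595736873027095429355468252676198973698922322686280319906885498242096512603603043281899728498725546414873137789685269692155868993330449917042334980041906061457159371
Sum of its 185 digits: 872.

872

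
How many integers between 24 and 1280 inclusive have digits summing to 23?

The integers in [24, 1280] that have digits summing to 23: 599, 689, 698, 779, 788, 797, …, 986, 995.
15 qualify.

15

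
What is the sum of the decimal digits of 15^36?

198

15^36 = 2184164409074570299708284437656402587890625
Sum of its 43 digits: 198.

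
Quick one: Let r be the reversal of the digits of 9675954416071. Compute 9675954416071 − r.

Reverse of 9675954416071 is 1706144595769.
9675954416071 − 1706144595769 = 7969809820302

7969809820302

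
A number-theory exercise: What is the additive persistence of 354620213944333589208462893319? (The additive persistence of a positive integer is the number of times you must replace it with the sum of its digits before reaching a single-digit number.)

354620213944333589208462893319 → 129 → 12 → 3 (3 steps)

3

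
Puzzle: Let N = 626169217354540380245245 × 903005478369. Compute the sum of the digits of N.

162

626169217354540380245245 × 903005478369 = 565434233657179072737484618762605405
Sum of its 36 digits: 162.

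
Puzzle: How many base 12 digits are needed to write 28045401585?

10

28045401585 in base 12 is 5528421929, which has 10 digits.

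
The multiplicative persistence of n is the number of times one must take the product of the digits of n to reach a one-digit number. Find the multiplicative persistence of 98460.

98460 → 0 (1 step)

1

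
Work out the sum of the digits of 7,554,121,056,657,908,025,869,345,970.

129

7+5+5+4+1+2+1+0+5+6+6+5+7+9+0+8+0+2+5+8+6+9+3+4+5+9+7+0 = 129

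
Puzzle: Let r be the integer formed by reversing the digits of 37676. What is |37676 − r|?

29997

Reverse of 37676 is 67673.
|37676 − 67673| = 29997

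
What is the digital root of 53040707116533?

5+3+0+4+0+7+0+7+1+1+6+5+3+3 = 45
4+5 = 9

9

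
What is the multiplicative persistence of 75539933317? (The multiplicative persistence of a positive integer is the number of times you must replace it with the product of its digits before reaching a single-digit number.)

75539933317 → 8037225 → 0 (2 steps)

2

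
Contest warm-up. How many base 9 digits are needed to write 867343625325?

867343625325 in base 9 is 3056680040760, which has 13 digits.

13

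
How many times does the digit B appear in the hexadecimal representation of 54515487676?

54515487676 in base 16 is CB16053BC.
The digit B appears 2 times.

2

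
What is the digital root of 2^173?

The digital root of n equals n mod 9 (or 9 when 9 | n), so we need 2^173 mod 9.
2^173 ≡ 5 (mod 9), so the digital root is 5.

5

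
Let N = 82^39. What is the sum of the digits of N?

343

82^39 = 435251466397275208357756102657278911442879345952714806062475124926702419968
Sum of its 75 digits: 343.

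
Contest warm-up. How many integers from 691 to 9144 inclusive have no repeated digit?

4335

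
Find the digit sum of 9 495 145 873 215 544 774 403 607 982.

9+4+9+5+1+4+5+8+7+3+2+1+5+5+4+4+7+7+4+4+0+3+6+0+7+9+8+2 = 133

133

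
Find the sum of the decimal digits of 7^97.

376

7^97 = 9429960669459935834824045974053110235735286294182581343830598633795018832760723207
Sum of its 82 digits: 376.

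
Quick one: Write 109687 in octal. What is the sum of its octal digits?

109687 in base 8 is 326167.
Digit sum: 3+2+6+1+6+7 = 25.

25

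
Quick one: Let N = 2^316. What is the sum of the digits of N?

2^316 = 133499189745056880149688856635597007162669032647290798121690100488888732861290034376435130433536
Sum of its 96 digits: 439.

439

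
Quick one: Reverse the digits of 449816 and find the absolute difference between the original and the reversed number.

Reverse of 449816 is 618944.
|449816 − 618944| = 169128

169128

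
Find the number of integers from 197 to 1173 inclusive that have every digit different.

634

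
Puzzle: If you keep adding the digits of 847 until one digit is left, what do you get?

1

8+4+7 = 19
1+9 = 10
1+0 = 1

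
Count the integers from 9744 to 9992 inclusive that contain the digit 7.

93

The integers in [9744, 9992] that contain the digit 7: 9744, 9745, 9746, 9747, 9748, 9749, …, 9979, 9987.
93 qualify.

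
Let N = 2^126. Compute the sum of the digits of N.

172

2^126 = 85070591730234615865843651857942052864
Sum of its 38 digits: 172.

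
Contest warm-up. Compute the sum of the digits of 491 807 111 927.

50

4+9+1+8+0+7+1+1+1+9+2+7 = 50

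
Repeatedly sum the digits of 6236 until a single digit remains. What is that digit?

6+2+3+6 = 17
1+7 = 8

8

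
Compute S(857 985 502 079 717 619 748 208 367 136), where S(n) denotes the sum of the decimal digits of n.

8+5+7+9+8+5+5+0+2+0+7+9+7+1+7+6+1+9+7+4+8+2+0+8+3+6+7+1+3+6 = 151

151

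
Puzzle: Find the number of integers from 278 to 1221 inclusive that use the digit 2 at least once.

215

The integers in [278, 1221] that use the digit 2 at least once: 278, 279, 280, 281, 282, 283, …, 1220, 1221.
215 qualify.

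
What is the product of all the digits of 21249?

144

2×1×2×4×9 = 144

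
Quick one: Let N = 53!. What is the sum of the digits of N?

53! = 4274883284060025564298013753389399649690343788366813724672000000000000
Sum of its 70 digits: 279.

279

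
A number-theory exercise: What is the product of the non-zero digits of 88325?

1920

8×8×3×2×5 = 1920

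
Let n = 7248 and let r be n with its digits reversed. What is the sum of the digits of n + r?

Reversal of 7248 is 8427; 7248 + 8427 = 15675.
Digit sum of 15675: 1+5+6+7+5 = 24.

24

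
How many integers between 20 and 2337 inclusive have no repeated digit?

The integers in [20, 2337] that have no repeated digit: 20, 21, 23, 24, 25, 26, …, 2318, 2319.
1350 qualify.

1350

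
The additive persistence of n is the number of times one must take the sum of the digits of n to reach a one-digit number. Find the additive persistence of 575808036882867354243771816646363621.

575808036882867354243771816646363621 → 169 → 16 → 7 (3 steps)

3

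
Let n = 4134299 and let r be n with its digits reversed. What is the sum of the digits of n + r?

Reversal of 4134299 is 9924314; 4134299 + 9924314 = 14058613.
Digit sum of 14058613: 1+4+0+5+8+6+1+3 = 28.

28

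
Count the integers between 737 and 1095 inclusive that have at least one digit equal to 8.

153

The integers in [737, 1095] that have at least one digit equal to 8: 738, 748, 758, 768, 778, 780, …, 1088, 1089.
153 qualify.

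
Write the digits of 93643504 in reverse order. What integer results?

40534639

Reversing 93643504 gives 40534639.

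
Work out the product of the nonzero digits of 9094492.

9×9×4×4×9×2 = 23328

23328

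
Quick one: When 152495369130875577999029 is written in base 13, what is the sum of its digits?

125

152495369130875577999029 in base 13 is 80408A06C8783817C34A6.
Digit sum: 8+0+4+0+8+10+0+6+12+8+7+8+3+8+1+7+12+3+4+10+6 = 125.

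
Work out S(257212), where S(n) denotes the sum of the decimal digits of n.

19

2+5+7+2+1+2 = 19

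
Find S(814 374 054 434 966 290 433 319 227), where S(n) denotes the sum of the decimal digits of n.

113

8+1+4+3+7+4+0+5+4+4+3+4+9+6+6+2+9+0+4+3+3+3+1+9+2+2+7 = 113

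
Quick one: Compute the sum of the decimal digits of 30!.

117

30! = 265252859812191058636308480000000
Sum of its 33 digits: 117.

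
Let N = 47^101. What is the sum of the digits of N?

47^101 = 7618748746478005984349034433737644944816470323568293450815555689979466928814070483179995219180618260403329824645993253606854003781552969259878790095066346715557692664047
Sum of its 169 digits: 824.

824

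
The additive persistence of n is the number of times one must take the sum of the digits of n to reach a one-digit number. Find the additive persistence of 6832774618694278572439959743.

3

6832774618694278572439959743 → 155 → 11 → 2 (3 steps)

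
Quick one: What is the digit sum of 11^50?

11^50 = 11739085287969531650666649599035831993898213898723001
Sum of its 53 digits: 265.

265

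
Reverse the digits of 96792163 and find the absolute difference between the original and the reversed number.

Reverse of 96792163 is 36129769.
|96792163 − 36129769| = 60662394

60662394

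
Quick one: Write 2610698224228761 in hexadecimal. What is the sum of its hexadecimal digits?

2610698224228761 in base 16 is 9466A8C455999.
Digit sum: 9+4+6+6+10+8+12+4+5+5+9+9+9 = 96.

96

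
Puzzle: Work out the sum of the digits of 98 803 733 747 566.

76

9+8+8+0+3+7+3+3+7+4+7+5+6+6 = 76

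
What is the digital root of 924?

6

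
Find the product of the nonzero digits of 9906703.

10206

9×9×6×7×3 = 10206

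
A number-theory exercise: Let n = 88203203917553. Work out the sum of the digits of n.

8+8+2+0+3+2+0+3+9+1+7+5+5+3 = 56

56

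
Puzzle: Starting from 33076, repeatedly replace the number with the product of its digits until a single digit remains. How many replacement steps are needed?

1

33076 → 0 (1 step)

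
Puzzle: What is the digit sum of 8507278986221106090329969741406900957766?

8+5+0+7+2+7+8+9+8+6+2+2+1+1+0+6+0+9+0+3+2+9+9+6+9+7+4+1+4+0+6+9+0+0+9+5+7+7+6+6 = 190

190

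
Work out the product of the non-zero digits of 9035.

135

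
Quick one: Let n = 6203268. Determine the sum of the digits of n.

27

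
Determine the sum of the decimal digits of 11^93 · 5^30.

11^93 · 5^30 = 6585971542047386045780535627746711461205194361002381647476499619201054054634158231611408926401968114078044891357421875
Sum of its 118 digits: 494.

494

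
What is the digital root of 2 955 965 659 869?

2+9+5+5+9+6+5+6+5+9+8+6+9 = 84
8+4 = 12
1+2 = 3

3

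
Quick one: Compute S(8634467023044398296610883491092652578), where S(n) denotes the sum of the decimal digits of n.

172

8+6+3+4+4+6+7+0+2+3+0+4+4+3+9+8+2+9+6+6+1+0+8+8+3+4+9+1+0+9+2+6+5+2+5+7+8 = 172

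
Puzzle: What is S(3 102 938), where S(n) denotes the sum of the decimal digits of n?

3+1+0+2+9+3+8 = 26

26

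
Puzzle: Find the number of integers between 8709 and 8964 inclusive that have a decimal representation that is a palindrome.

2

The integers in [8709, 8964] that have a decimal representation that is a palindrome: 8778, 8888.
2 qualify.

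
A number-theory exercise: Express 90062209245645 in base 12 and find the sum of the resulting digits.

87

90062209245645 in base 12 is A1267AB79A239.
Digit sum: 10+1+2+6+7+10+11+7+9+10+2+3+9 = 87.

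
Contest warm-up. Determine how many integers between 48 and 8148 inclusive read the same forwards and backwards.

167

The integers in [48, 8148] that read the same forwards and backwards: 55, 66, 77, 88, 99, 101, …, 8008, 8118.
167 qualify.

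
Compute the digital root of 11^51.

The digital root of n equals n mod 9 (or 9 when 9 | n), so we need 11^51 mod 9.
11^51 ≡ 8 (mod 9), so the digital root is 8.

8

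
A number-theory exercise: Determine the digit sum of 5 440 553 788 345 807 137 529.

103

5+4+4+0+5+5+3+7+8+8+3+4+5+8+0+7+1+3+7+5+2+9 = 103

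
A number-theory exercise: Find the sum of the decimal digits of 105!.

105! = 1081396758240290900504101305800329649720646107774902579144176636573226531909905153326984536526808240339776398934872029657993872907813436816097280000000000000000000000000
Sum of its 169 digits: 648.

648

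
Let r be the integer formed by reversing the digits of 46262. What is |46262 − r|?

19998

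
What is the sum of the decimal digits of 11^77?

374

11^77 = 153899339938802847342210814700727379821510132674077624739758935683724239067693371
Sum of its 81 digits: 374.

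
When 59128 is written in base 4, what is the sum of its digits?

16

59128 in base 4 is 32123320.
Digit sum: 3+2+1+2+3+3+2+0 = 16.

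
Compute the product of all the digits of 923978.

27216

9×2×3×9×7×8 = 27216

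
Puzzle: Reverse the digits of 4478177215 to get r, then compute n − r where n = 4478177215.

-649541529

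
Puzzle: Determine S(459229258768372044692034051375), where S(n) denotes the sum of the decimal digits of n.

132

4+5+9+2+2+9+2+5+8+7+6+8+3+7+2+0+4+4+6+9+2+0+3+4+0+5+1+3+7+5 = 132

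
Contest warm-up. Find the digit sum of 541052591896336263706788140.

119

5+4+1+0+5+2+5+9+1+8+9+6+3+3+6+2+6+3+7+0+6+7+8+8+1+4+0 = 119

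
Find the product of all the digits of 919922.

2916

9×1×9×9×2×2 = 2916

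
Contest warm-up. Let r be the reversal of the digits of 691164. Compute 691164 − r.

Reverse of 691164 is 461196.
691164 − 461196 = 229968

229968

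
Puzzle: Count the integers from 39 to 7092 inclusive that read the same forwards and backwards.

The integers in [39, 7092] that read the same forwards and backwards: 44, 55, 66, 77, 88, 99, …, 6996, 7007.
157 qualify.

157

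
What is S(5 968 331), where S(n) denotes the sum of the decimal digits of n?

35

5+9+6+8+3+3+1 = 35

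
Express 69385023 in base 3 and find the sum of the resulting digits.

69385023 in base 3 is 11211120010100200.
Digit sum: 1+1+2+1+1+1+2+0+0+1+0+1+0+0+2+0+0 = 13.

13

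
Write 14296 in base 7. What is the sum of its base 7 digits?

14296 in base 7 is 56452.
Digit sum: 5+6+4+5+2 = 22.

22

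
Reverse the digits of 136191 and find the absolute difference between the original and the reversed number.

Reverse of 136191 is 191631.
|136191 − 191631| = 55440

55440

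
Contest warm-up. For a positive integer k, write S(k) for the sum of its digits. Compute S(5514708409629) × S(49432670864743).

4020

S(5514708409629) = 5+5+1+4+7+0+8+4+0+9+6+2+9 = 60.
S(49432670864743) = 4+9+4+3+2+6+7+0+8+6+4+7+4+3 = 67.
60 · 67 = 4020.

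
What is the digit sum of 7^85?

7^85 = 681292175541205709486531011694243236571309860372760091522256581907552807
Sum of its 72 digits: 295.

295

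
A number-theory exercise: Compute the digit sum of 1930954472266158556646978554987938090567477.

1+9+3+0+9+5+4+4+7+2+2+6+6+1+5+8+5+5+6+6+4+6+9+7+8+5+5+4+9+8+7+9+3+8+0+9+0+5+6+7+4+7+7 = 231

231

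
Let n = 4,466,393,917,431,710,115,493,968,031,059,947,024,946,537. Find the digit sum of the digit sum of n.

First digit sum: 192.
1+9+2 = 12.

12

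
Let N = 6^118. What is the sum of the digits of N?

414

6^118 = 66351011093336388265483390047725918911928587773465486323390644426653600903401882873197756416
Sum of its 92 digits: 414.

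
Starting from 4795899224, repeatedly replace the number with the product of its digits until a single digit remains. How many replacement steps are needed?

2

4795899224 → 13063680 → 0 (2 steps)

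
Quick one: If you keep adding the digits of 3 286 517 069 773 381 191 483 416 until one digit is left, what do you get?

5

3+2+8+6+5+1+7+0+6+9+7+7+3+3+8+1+1+9+1+4+8+3+4+1+6 = 113
1+1+3 = 5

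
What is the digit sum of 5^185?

560

5^185 = 2039157646249538914596966909142671111156613830646552046174573892334288513936714446007155039641833838004458812065422534942626953125
Sum of its 130 digits: 560.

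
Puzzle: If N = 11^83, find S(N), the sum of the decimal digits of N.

329

11^83 = 272642068561325511040414333102035297723974312150221630961592079858794196687001936022131
Sum of its 87 digits: 329.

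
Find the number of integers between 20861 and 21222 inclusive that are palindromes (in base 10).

4

The integers in [20861, 21222] that are palindromes (in base 10): 20902, 21012, 21112, 21212.
4 qualify.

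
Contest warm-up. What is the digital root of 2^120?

1

The digital root of n equals n mod 9 (or 9 when 9 | n), so we need 2^120 mod 9.
2^120 ≡ 1 (mod 9), so the digital root is 1.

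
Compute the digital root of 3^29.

9

The digital root of n equals n mod 9 (or 9 when 9 | n), so we need 3^29 mod 9.
3^29 ≡ 0 (mod 9), so the digital root is 9.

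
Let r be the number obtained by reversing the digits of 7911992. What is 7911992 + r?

10903189

Reverse of 7911992 is 2991197.
7911992 + 2991197 = 10903189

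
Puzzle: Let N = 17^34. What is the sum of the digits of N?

17^34 = 684326450885775034048946719925754910487329
Sum of its 42 digits: 208.

208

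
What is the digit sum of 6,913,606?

31

6+9+1+3+6+0+6 = 31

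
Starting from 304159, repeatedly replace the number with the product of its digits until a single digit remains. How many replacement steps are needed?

304159 → 0 (1 step)

1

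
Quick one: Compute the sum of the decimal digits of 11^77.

374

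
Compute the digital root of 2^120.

1

The digital root of n equals n mod 9 (or 9 when 9 | n), so we need 2^120 mod 9.
2^120 ≡ 1 (mod 9), so the digital root is 1.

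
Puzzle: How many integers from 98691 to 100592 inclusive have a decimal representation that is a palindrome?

The integers in [98691, 100592] that have a decimal representation that is a palindrome: 98789, 98889, 98989, 99099, 99199, 99299, …, 99999, 100001.
14 qualify.

14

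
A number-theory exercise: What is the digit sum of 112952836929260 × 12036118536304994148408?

153

112952836929260 × 12036118536304994148408 = 1359513734292501561072867347437618080
Sum of its 37 digits: 153.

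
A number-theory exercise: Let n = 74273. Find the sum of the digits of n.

7+4+2+7+3 = 23

23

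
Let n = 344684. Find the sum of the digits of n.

29

3+4+4+6+8+4 = 29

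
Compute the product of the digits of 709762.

0

7×0×9×7×6×2 = 0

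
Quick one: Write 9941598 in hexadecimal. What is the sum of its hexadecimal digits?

9941598 in base 16 is 97B25E.
Digit sum: 9+7+11+2+5+14 = 48.

48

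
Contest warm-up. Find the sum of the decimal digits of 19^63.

19^63 = 364314838217741451401945087652849626238282748829503924591412170928633539656908059
Sum of its 81 digits: 370.

370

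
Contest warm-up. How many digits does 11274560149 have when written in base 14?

9

11274560149 in base 14 is 78D540A0D, which has 9 digits.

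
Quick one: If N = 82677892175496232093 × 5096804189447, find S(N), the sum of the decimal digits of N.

137

82677892175496232093 × 5096804189447 = 421393027214716536687765453322571
Sum of its 33 digits: 137.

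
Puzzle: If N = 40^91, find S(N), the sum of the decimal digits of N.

40^91 = 61299821634635554334333881086012367344749564887344087040000000000000000000000000000000000000000000000000000000000000000000000000000000000000000000
Sum of its 146 digits: 247.

247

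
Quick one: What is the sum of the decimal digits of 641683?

6+4+1+6+8+3 = 28

28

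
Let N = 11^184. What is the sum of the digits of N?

11^184 = 413289211980795893550867391315684296265168429624972297030495401817904723947960181781663934139610067720554781214108238005055069779414158886672158777726628337040339795995358210585552173836929441
Sum of its 192 digits: 889.

889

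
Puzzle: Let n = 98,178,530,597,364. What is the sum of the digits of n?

9+8+1+7+8+5+3+0+5+9+7+3+6+4 = 75

75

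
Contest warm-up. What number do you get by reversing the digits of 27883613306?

60331638872

Reversing 27883613306 gives 60331638872.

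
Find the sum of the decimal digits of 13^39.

13^39 = 27783742160348572763840067510872319734178277
Sum of its 44 digits: 199.

199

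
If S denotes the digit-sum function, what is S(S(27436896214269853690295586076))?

First digit sum: 148.
1+4+8 = 13.

13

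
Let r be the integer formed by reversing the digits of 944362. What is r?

Reversing 944362 gives 263449.

263449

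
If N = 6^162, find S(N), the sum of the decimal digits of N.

6^162 = 1149483024854266706132324911062306819832092645165624571684075588729614930258424701969385536776518152714951246958862189866254336
Sum of its 127 digits: 576.

576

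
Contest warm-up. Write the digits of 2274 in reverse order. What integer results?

4722

Reversing 2274 gives 4722.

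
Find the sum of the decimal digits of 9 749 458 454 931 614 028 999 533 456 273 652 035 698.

202

9+7+4+9+4+5+8+4+5+4+9+3+1+6+1+4+0+2+8+9+9+9+5+3+3+4+5+6+2+7+3+6+5+2+0+3+5+6+9+8 = 202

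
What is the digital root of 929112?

6

9+2+9+1+1+2 = 24
2+4 = 6
(Equivalently, 929112 mod 9 = 6.)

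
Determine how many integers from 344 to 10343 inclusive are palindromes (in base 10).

The integers in [344, 10343] that are palindromes (in base 10): 353, 363, 373, 383, 393, 404, …, 10201, 10301.
159 qualify.

159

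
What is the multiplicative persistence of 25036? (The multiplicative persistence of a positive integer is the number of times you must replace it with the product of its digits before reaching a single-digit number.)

25036 → 0 (1 step)

1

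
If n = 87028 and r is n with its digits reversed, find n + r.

Reverse of 87028 is 82078.
87028 + 82078 = 169106

169106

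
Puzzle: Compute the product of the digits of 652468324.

276480

6×5×2×4×6×8×3×2×4 = 276480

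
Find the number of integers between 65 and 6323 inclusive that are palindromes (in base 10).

147

The integers in [65, 6323] that are palindromes (in base 10): 66, 77, 88, 99, 101, 111, …, 6116, 6226.
147 qualify.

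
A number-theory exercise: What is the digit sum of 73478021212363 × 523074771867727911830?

191

73478021212363 × 523074771867727911830 = 38434499182948848505877190969954290
Sum of its 35 digits: 191.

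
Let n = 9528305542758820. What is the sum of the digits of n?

73

9+5+2+8+3+0+5+5+4+2+7+5+8+8+2+0 = 73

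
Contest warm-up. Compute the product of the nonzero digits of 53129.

270

5×3×1×2×9 = 270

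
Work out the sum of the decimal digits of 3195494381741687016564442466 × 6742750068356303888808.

183

3195494381741687016564442466 × 6742750068356303888808 = 21546419960920945164253290320131902050572177320528
Sum of its 50 digits: 183.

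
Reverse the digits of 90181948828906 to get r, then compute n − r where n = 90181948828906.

Reverse of 90181948828906 is 60982884918109.
90181948828906 − 60982884918109 = 29199063910797

29199063910797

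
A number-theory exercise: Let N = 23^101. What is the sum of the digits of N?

623

23^101 = 342382404646349906057205801490874347335703752037431479791270728812115965406404621099504973295378976497369961620127288149768965118187148023
Sum of its 138 digits: 623.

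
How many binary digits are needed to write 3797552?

22

3797552 in base 2 is 1110011111001000110000, which has 22 digits.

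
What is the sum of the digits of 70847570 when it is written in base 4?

14

70847570 in base 4 is 10032100301102.
Digit sum: 1+0+0+3+2+1+0+0+3+0+1+1+0+2 = 14.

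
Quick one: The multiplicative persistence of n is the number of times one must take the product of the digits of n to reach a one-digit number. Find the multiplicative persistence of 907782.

1

907782 → 0 (1 step)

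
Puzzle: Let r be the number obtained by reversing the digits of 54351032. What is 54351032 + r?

Reverse of 54351032 is 23015345.
54351032 + 23015345 = 77366377

77366377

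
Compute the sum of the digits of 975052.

9+7+5+0+5+2 = 28

28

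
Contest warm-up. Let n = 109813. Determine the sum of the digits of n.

22

1+0+9+8+1+3 = 22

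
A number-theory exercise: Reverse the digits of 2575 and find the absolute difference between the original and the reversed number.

Reverse of 2575 is 5752.
|2575 − 5752| = 3177

3177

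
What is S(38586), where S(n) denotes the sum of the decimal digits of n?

30

3+8+5+8+6 = 30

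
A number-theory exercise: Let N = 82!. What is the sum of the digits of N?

82! = 475364333701284174842138206989404946643813294067993328617160934076743994734899148613007131808479167119360000000000000000000
Sum of its 123 digits: 477.

477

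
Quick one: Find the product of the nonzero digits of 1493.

1×4×9×3 = 108

108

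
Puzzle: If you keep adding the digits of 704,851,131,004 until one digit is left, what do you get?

7

7+0+4+8+5+1+1+3+1+0+0+4 = 34
3+4 = 7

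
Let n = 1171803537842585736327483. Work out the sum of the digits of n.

111

1+1+7+1+8+0+3+5+3+7+8+4+2+5+8+5+7+3+6+3+2+7+4+8+3 = 111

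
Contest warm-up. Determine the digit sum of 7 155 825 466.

49

7+1+5+5+8+2+5+4+6+6 = 49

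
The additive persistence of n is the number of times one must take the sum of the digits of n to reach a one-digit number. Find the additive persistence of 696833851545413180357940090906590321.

696833851545413180357940090906590321 → 152 → 8 (2 steps)

2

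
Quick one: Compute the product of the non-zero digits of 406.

4×6 = 24

24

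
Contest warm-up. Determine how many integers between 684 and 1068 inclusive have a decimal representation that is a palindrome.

33

The integers in [684, 1068] that have a decimal representation that is a palindrome: 686, 696, 707, 717, 727, 737, …, 999, 1001.
33 qualify.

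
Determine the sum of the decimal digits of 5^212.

673

5^212 = 15192908393215677995957187631299131446753545333791911946047647985326413169031697854452990290834261760148844212781060747374795028008520603179931640625
Sum of its 149 digits: 673.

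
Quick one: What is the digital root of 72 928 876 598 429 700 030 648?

7+2+9+2+8+8+7+6+5+9+8+4+2+9+7+0+0+0+3+0+6+4+8 = 114
1+1+4 = 6

6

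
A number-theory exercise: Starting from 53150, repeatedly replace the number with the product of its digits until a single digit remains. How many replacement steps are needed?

1

53150 → 0 (1 step)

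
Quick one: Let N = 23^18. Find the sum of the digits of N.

109

23^18 = 3244150909895248285300369
Sum of its 25 digits: 109.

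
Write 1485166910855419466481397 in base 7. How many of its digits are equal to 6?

2

1485166910855419466481397 in base 7 is 31413103200515526620305544503.
The digit 6 appears 2 times.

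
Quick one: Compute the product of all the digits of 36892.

3×6×8×9×2 = 2592

2592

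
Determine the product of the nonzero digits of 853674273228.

8×5×3×6×7×4×2×7×3×2×2×8 = 27095040

27095040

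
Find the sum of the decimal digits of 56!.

56! = 710998587804863451854045647463724949736497978881168458687447040000000000000
Sum of its 75 digits: 333.

333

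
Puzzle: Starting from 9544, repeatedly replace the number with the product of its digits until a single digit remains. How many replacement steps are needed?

9544 → 720 → 0 (2 steps)

2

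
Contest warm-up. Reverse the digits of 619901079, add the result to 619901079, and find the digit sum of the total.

39

Reversal of 619901079 is 970109916; 619901079 + 970109916 = 1590010995.
Digit sum of 1590010995: 1+5+9+0+0+1+0+9+9+5 = 39.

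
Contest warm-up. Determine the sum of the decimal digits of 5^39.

5^39 = 1818989403545856475830078125
Sum of its 28 digits: 134.

134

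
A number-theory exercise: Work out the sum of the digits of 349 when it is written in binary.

6

349 in base 2 is 101011101.
Digit sum: 1+0+1+0+1+1+1+0+1 = 6.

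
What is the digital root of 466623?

9

4+6+6+6+2+3 = 27
2+7 = 9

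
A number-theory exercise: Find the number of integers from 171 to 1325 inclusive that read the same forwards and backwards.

86

The integers in [171, 1325] that read the same forwards and backwards: 171, 181, 191, 202, 212, 222, …, 1111, 1221.
86 qualify.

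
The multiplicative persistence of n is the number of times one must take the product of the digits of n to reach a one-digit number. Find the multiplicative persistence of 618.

3

618 → 48 → 32 → 6 (3 steps)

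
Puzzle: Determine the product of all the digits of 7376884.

225792

7×3×7×6×8×8×4 = 225792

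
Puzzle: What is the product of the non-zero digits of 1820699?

7776

1×8×2×6×9×9 = 7776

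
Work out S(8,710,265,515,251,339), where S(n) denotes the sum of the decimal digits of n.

63

8+7+1+0+2+6+5+5+1+5+2+5+1+3+3+9 = 63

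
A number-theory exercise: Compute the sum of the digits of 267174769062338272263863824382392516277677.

199

2+6+7+1+7+4+7+6+9+0+6+2+3+3+8+2+7+2+2+6+3+8+6+3+8+2+4+3+8+2+3+9+2+5+1+6+2+7+7+6+7+7 = 199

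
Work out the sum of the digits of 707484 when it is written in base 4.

18

707484 in base 4 is 2230232130.
Digit sum: 2+2+3+0+2+3+2+1+3+0 = 18.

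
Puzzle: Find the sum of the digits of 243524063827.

46

2+4+3+5+2+4+0+6+3+8+2+7 = 46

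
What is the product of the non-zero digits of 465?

4×6×5 = 120

120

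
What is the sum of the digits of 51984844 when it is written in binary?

13

51984844 in base 2 is 11000110010011100111001100.
Digit sum: 1+1+0+0+0+1+1+0+0+1+0+0+1+1+1+0+0+1+1+1+0+0+1+1+0+0 = 13.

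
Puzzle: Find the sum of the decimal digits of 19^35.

208

19^35 = 570658162108627174778971075491512021856922699
Sum of its 45 digits: 208.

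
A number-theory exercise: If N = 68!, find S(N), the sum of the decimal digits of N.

342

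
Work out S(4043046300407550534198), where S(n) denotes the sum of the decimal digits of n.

4+0+4+3+0+4+6+3+0+0+4+0+7+5+5+0+5+3+4+1+9+8 = 75

75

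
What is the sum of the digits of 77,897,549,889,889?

7+7+8+9+7+5+4+9+8+8+9+8+8+9 = 106

106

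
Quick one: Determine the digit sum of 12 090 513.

21

1+2+0+9+0+5+1+3 = 21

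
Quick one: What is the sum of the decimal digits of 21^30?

21^30 = 4640650289117164100520051333566036654601
Sum of its 40 digits: 135.

135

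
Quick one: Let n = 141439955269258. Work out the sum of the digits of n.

73

1+4+1+4+3+9+9+5+5+2+6+9+2+5+8 = 73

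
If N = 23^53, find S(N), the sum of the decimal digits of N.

335

23^53 = 1484483274903662123910649371787557388904646690575971276894120737141310583
Sum of its 73 digits: 335.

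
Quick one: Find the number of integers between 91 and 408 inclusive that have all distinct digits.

231

The integers in [91, 408] that have all distinct digits: 91, 92, 93, 94, 95, 96, …, 407, 408.
231 qualify.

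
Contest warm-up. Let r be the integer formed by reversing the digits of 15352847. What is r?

74825351

Reversing 15352847 gives 74825351.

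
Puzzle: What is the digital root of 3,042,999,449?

8

3+0+4+2+9+9+9+4+4+9 = 53
5+3 = 8
(Equivalently, 3,042,999,449 mod 9 = 8.)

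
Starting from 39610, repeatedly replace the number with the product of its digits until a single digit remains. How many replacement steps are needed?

39610 → 0 (1 step)

1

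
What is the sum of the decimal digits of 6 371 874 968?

59

6+3+7+1+8+7+4+9+6+8 = 59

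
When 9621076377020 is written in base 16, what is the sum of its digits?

95

9621076377020 in base 16 is 8C014D6FDBC.
Digit sum: 8+12+0+1+4+13+6+15+13+11+12 = 95.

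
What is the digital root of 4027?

4

4+0+2+7 = 13
1+3 = 4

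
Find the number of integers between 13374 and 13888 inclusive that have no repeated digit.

204

The integers in [13374, 13888] that have no repeated digit: 13402, 13405, 13406, 13407, 13408, 13409, …, 13876, 13879.
204 qualify.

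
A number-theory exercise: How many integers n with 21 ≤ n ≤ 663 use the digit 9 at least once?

The integers in [21, 663] that use the digit 9 at least once: 29, 39, 49, 59, 69, 79, …, 649, 659.
118 qualify.

118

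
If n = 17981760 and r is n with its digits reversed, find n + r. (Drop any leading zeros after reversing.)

24700731

Reverse of 17981760 is 6718971.
17981760 + 6718971 = 24700731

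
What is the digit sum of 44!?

44! = 2658271574788448768043625811014615890319638528000000000
Sum of its 55 digits: 216.

216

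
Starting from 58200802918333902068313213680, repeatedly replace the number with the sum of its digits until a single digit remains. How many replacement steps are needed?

2

58200802918333902068313213680 → 104 → 5 (2 steps)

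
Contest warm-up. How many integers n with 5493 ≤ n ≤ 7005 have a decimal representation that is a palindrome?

The integers in [5493, 7005] that have a decimal representation that is a palindrome: 5555, 5665, 5775, 5885, 5995, 6006, …, 6886, 6996.
15 qualify.

15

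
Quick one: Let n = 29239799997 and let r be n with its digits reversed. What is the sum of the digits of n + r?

Reversal of 29239799997 is 79999793292; 29239799997 + 79999793292 = 109239593289.
Digit sum of 109239593289: 1+0+9+2+3+9+5+9+3+2+8+9 = 60.

60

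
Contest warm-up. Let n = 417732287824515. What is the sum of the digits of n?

4+1+7+7+3+2+2+8+7+8+2+4+5+1+5 = 66

66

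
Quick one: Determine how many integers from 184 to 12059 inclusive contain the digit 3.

The integers in [184, 12059] that contain the digit 3: 193, 203, 213, 223, 230, 231, …, 12043, 12053.
3959 qualify.

3959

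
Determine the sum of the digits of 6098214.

6+0+9+8+2+1+4 = 30

30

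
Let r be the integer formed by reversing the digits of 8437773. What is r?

Reversing 8437773 gives 3777348.

3777348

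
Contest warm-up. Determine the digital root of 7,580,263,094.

7+5+8+0+2+6+3+0+9+4 = 44
4+4 = 8

8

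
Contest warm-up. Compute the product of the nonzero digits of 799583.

68040

7×9×9×5×8×3 = 68040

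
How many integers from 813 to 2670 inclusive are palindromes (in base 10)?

The integers in [813, 2670] that are palindromes (in base 10): 818, 828, 838, 848, 858, 868, …, 2552, 2662.
36 qualify.

36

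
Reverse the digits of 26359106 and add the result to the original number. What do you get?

Reverse of 26359106 is 60195362.
26359106 + 60195362 = 86554468

86554468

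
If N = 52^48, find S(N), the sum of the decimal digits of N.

52^48 = 23343205561415174425773716055589020918406869602557897279391183253871653250825977856
Sum of its 83 digits: 379.

379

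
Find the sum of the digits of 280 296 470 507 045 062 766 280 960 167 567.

2+8+0+2+9+6+4+7+0+5+0+7+0+4+5+0+6+2+7+6+6+2+8+0+9+6+0+1+6+7+5+6+7 = 143

143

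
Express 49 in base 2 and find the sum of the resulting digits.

49 in base 2 is 110001.
Digit sum: 1+1+0+0+0+1 = 3.

3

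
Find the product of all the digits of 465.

4×6×5 = 120

120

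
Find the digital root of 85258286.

8+5+2+5+8+2+8+6 = 44
4+4 = 8
(Equivalently, 85258286 mod 9 = 8.)

8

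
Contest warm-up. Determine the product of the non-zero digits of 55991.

2025

5×5×9×9×1 = 2025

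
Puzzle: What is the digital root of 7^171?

The digital root of n equals n mod 9 (or 9 when 9 | n), so we need 7^171 mod 9.
7^171 ≡ 1 (mod 9), so the digital root is 1.

1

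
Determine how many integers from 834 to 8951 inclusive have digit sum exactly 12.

337

The integers in [834, 8951] that have digit sum exactly 12: 840, 903, 912, 921, 930, 1029, …, 8310, 8400.
337 qualify.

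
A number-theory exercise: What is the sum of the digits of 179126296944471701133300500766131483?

134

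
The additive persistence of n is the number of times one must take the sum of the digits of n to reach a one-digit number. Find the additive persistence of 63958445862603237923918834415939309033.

3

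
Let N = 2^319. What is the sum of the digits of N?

2^319 = 1067993517960455041197510853084776057301352261178326384973520803911109862890320275011481043468288
Sum of its 97 digits: 398.

398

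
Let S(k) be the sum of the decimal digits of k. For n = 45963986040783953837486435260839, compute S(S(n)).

12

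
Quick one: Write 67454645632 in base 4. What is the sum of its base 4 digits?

25

67454645632 in base 4 is 332310213003112000.
Digit sum: 3+3+2+3+1+0+2+1+3+0+0+3+1+1+2+0+0+0 = 25.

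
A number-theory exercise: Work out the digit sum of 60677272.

6+0+6+7+7+2+7+2 = 37

37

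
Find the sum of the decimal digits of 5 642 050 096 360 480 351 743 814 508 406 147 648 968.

170

5+6+4+2+0+5+0+0+9+6+3+6+0+4+8+0+3+5+1+7+4+3+8+1+4+5+0+8+4+0+6+1+4+7+6+4+8+9+6+8 = 170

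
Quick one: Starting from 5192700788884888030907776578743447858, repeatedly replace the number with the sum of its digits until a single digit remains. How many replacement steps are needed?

5192700788884888030907776578743447858 → 200 → 2 (2 steps)

2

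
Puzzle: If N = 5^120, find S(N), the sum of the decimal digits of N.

334

5^120 = 752316384526264005099991383822237233803945956334136013765601092018187046051025390625
Sum of its 84 digits: 334.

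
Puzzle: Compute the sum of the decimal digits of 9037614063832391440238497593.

9+0+3+7+6+1+4+0+6+3+8+3+2+3+9+1+4+4+0+2+3+8+4+9+7+5+9+3 = 123

123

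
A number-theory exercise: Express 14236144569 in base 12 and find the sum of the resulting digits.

53

14236144569 in base 12 is 29137A5709.
Digit sum: 2+9+1+3+7+10+5+7+0+9 = 53.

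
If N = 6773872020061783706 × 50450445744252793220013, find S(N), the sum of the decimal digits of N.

6773872020061783706 × 50450445744252793220013 = 341744862826639087307323630502244076508178
Sum of its 42 digits: 174.

174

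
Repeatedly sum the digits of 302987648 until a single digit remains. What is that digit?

3+0+2+9+8+7+6+4+8 = 47
4+7 = 11
1+1 = 2

2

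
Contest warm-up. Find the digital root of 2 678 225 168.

2

2+6+7+8+2+2+5+1+6+8 = 47
4+7 = 11
1+1 = 2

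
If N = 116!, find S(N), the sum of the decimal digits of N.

729

116! = 33931086844518982011982560935885732032396635556994207701963662088123265314176330336254535971207181169698868584991941607780111073928236261199604691797570505851011072000000000000000000000000000
Sum of its 191 digits: 729.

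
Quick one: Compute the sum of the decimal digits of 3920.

3+9+2+0 = 14

14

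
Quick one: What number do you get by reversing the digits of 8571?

Reversing 8571 gives 1758.

1758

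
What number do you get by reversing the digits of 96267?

Reversing 96267 gives 76269.

76269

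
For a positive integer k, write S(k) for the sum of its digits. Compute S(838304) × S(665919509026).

S(838304) = 8+3+8+3+0+4 = 26.
S(665919509026) = 6+6+5+9+1+9+5+0+9+0+2+6 = 58.
26 · 58 = 1508.

1508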